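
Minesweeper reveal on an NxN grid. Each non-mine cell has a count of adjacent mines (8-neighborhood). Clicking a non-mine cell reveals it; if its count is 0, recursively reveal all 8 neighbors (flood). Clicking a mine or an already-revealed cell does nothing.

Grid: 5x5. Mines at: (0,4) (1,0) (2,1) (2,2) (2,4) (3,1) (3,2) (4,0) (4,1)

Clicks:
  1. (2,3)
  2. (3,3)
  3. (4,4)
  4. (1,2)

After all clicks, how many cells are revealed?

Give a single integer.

Answer: 6

Derivation:
Click 1 (2,3) count=3: revealed 1 new [(2,3)] -> total=1
Click 2 (3,3) count=3: revealed 1 new [(3,3)] -> total=2
Click 3 (4,4) count=0: revealed 3 new [(3,4) (4,3) (4,4)] -> total=5
Click 4 (1,2) count=2: revealed 1 new [(1,2)] -> total=6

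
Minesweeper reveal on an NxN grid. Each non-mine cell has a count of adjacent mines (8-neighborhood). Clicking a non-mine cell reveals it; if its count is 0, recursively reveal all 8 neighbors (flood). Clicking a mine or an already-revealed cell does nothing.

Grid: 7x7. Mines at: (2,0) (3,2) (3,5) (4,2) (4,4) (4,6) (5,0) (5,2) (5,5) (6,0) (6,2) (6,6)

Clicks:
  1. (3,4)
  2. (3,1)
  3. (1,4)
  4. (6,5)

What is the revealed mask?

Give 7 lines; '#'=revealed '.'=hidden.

Answer: #######
#######
.######
.#..#..
.......
.......
.....#.

Derivation:
Click 1 (3,4) count=2: revealed 1 new [(3,4)] -> total=1
Click 2 (3,1) count=3: revealed 1 new [(3,1)] -> total=2
Click 3 (1,4) count=0: revealed 20 new [(0,0) (0,1) (0,2) (0,3) (0,4) (0,5) (0,6) (1,0) (1,1) (1,2) (1,3) (1,4) (1,5) (1,6) (2,1) (2,2) (2,3) (2,4) (2,5) (2,6)] -> total=22
Click 4 (6,5) count=2: revealed 1 new [(6,5)] -> total=23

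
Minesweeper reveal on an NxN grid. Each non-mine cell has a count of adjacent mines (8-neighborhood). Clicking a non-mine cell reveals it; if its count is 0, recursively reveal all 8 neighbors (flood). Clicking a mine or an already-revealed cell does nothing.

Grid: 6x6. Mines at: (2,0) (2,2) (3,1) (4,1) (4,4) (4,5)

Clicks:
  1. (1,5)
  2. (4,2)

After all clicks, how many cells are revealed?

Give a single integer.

Click 1 (1,5) count=0: revealed 18 new [(0,0) (0,1) (0,2) (0,3) (0,4) (0,5) (1,0) (1,1) (1,2) (1,3) (1,4) (1,5) (2,3) (2,4) (2,5) (3,3) (3,4) (3,5)] -> total=18
Click 2 (4,2) count=2: revealed 1 new [(4,2)] -> total=19

Answer: 19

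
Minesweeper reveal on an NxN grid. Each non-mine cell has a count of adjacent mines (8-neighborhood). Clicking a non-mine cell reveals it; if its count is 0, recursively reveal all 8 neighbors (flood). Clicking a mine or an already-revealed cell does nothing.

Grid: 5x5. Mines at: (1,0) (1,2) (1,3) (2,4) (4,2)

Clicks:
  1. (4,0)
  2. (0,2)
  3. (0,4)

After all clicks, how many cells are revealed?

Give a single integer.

Answer: 8

Derivation:
Click 1 (4,0) count=0: revealed 6 new [(2,0) (2,1) (3,0) (3,1) (4,0) (4,1)] -> total=6
Click 2 (0,2) count=2: revealed 1 new [(0,2)] -> total=7
Click 3 (0,4) count=1: revealed 1 new [(0,4)] -> total=8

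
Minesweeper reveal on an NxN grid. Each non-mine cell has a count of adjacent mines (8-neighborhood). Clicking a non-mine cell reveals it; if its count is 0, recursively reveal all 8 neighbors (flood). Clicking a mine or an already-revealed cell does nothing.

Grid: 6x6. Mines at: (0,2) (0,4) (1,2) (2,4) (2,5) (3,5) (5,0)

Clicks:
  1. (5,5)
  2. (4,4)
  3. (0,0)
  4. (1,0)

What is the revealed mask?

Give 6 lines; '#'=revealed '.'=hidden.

Click 1 (5,5) count=0: revealed 24 new [(0,0) (0,1) (1,0) (1,1) (2,0) (2,1) (2,2) (2,3) (3,0) (3,1) (3,2) (3,3) (3,4) (4,0) (4,1) (4,2) (4,3) (4,4) (4,5) (5,1) (5,2) (5,3) (5,4) (5,5)] -> total=24
Click 2 (4,4) count=1: revealed 0 new [(none)] -> total=24
Click 3 (0,0) count=0: revealed 0 new [(none)] -> total=24
Click 4 (1,0) count=0: revealed 0 new [(none)] -> total=24

Answer: ##....
##....
####..
#####.
######
.#####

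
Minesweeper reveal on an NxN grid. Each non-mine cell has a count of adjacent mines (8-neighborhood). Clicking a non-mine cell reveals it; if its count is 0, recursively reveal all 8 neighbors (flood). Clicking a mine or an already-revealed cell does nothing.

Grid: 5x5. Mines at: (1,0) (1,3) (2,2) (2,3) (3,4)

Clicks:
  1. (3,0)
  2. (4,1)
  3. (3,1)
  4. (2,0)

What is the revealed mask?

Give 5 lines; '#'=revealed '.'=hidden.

Click 1 (3,0) count=0: revealed 10 new [(2,0) (2,1) (3,0) (3,1) (3,2) (3,3) (4,0) (4,1) (4,2) (4,3)] -> total=10
Click 2 (4,1) count=0: revealed 0 new [(none)] -> total=10
Click 3 (3,1) count=1: revealed 0 new [(none)] -> total=10
Click 4 (2,0) count=1: revealed 0 new [(none)] -> total=10

Answer: .....
.....
##...
####.
####.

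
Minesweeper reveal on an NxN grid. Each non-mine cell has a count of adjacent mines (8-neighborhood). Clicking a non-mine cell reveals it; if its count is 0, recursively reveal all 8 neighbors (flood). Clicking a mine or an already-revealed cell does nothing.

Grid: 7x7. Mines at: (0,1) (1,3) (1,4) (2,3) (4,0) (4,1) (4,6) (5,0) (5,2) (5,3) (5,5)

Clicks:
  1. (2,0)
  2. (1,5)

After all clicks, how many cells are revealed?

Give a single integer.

Click 1 (2,0) count=0: revealed 9 new [(1,0) (1,1) (1,2) (2,0) (2,1) (2,2) (3,0) (3,1) (3,2)] -> total=9
Click 2 (1,5) count=1: revealed 1 new [(1,5)] -> total=10

Answer: 10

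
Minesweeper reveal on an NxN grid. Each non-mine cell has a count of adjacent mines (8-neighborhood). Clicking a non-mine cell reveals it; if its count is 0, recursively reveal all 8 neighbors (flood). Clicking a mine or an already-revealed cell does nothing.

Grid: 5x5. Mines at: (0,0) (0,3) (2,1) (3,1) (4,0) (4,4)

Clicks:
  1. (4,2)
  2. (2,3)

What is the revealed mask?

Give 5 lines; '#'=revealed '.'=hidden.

Answer: .....
..###
..###
..###
..#..

Derivation:
Click 1 (4,2) count=1: revealed 1 new [(4,2)] -> total=1
Click 2 (2,3) count=0: revealed 9 new [(1,2) (1,3) (1,4) (2,2) (2,3) (2,4) (3,2) (3,3) (3,4)] -> total=10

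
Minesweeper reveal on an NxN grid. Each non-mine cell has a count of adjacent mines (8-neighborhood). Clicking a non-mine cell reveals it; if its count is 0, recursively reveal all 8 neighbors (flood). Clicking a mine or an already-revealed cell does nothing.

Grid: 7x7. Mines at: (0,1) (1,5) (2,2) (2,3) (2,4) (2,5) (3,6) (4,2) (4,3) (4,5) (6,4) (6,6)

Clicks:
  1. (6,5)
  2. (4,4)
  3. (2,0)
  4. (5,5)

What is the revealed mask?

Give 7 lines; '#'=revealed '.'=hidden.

Answer: .......
##.....
##.....
##.....
##..#..
####.#.
####.#.

Derivation:
Click 1 (6,5) count=2: revealed 1 new [(6,5)] -> total=1
Click 2 (4,4) count=2: revealed 1 new [(4,4)] -> total=2
Click 3 (2,0) count=0: revealed 16 new [(1,0) (1,1) (2,0) (2,1) (3,0) (3,1) (4,0) (4,1) (5,0) (5,1) (5,2) (5,3) (6,0) (6,1) (6,2) (6,3)] -> total=18
Click 4 (5,5) count=3: revealed 1 new [(5,5)] -> total=19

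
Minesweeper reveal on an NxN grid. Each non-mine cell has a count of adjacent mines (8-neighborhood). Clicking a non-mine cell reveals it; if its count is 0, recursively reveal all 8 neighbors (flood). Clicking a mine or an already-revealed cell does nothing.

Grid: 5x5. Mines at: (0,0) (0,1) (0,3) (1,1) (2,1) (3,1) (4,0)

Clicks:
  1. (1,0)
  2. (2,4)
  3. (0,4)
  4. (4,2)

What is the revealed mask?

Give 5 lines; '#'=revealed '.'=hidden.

Answer: ....#
#.###
..###
..###
..###

Derivation:
Click 1 (1,0) count=4: revealed 1 new [(1,0)] -> total=1
Click 2 (2,4) count=0: revealed 12 new [(1,2) (1,3) (1,4) (2,2) (2,3) (2,4) (3,2) (3,3) (3,4) (4,2) (4,3) (4,4)] -> total=13
Click 3 (0,4) count=1: revealed 1 new [(0,4)] -> total=14
Click 4 (4,2) count=1: revealed 0 new [(none)] -> total=14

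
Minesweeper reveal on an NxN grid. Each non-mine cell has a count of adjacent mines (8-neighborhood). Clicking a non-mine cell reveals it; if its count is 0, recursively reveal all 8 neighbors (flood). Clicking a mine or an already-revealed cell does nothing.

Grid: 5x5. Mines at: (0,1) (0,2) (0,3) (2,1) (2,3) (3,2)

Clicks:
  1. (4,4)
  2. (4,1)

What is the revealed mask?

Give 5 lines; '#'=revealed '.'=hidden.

Click 1 (4,4) count=0: revealed 4 new [(3,3) (3,4) (4,3) (4,4)] -> total=4
Click 2 (4,1) count=1: revealed 1 new [(4,1)] -> total=5

Answer: .....
.....
.....
...##
.#.##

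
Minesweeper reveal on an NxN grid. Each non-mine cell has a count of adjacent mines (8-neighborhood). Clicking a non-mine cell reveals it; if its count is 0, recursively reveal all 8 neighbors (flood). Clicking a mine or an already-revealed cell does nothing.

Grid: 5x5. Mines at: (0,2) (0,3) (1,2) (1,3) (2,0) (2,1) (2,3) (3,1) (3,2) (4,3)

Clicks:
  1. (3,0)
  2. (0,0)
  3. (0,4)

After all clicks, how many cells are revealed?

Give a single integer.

Answer: 6

Derivation:
Click 1 (3,0) count=3: revealed 1 new [(3,0)] -> total=1
Click 2 (0,0) count=0: revealed 4 new [(0,0) (0,1) (1,0) (1,1)] -> total=5
Click 3 (0,4) count=2: revealed 1 new [(0,4)] -> total=6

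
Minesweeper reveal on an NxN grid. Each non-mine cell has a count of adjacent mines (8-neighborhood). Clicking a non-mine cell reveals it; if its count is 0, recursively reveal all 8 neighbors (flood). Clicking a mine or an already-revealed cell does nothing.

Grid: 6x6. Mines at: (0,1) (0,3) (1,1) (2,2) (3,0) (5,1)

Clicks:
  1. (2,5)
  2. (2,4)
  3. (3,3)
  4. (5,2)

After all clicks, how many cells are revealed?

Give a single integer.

Click 1 (2,5) count=0: revealed 20 new [(0,4) (0,5) (1,3) (1,4) (1,5) (2,3) (2,4) (2,5) (3,2) (3,3) (3,4) (3,5) (4,2) (4,3) (4,4) (4,5) (5,2) (5,3) (5,4) (5,5)] -> total=20
Click 2 (2,4) count=0: revealed 0 new [(none)] -> total=20
Click 3 (3,3) count=1: revealed 0 new [(none)] -> total=20
Click 4 (5,2) count=1: revealed 0 new [(none)] -> total=20

Answer: 20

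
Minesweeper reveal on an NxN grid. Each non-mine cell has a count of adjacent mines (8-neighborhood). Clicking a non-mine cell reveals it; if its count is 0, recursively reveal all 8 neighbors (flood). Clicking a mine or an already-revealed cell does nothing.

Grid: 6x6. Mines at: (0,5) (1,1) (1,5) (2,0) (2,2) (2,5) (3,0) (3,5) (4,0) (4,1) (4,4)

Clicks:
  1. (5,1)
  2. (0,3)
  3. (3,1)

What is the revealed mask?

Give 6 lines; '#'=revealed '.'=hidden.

Click 1 (5,1) count=2: revealed 1 new [(5,1)] -> total=1
Click 2 (0,3) count=0: revealed 6 new [(0,2) (0,3) (0,4) (1,2) (1,3) (1,4)] -> total=7
Click 3 (3,1) count=5: revealed 1 new [(3,1)] -> total=8

Answer: ..###.
..###.
......
.#....
......
.#....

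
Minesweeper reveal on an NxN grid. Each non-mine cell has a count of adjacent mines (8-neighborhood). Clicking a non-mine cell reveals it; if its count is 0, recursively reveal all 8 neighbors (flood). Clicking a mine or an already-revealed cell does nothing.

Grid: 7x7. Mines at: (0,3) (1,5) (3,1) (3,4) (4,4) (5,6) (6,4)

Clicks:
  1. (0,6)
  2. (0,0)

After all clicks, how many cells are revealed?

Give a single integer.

Answer: 10

Derivation:
Click 1 (0,6) count=1: revealed 1 new [(0,6)] -> total=1
Click 2 (0,0) count=0: revealed 9 new [(0,0) (0,1) (0,2) (1,0) (1,1) (1,2) (2,0) (2,1) (2,2)] -> total=10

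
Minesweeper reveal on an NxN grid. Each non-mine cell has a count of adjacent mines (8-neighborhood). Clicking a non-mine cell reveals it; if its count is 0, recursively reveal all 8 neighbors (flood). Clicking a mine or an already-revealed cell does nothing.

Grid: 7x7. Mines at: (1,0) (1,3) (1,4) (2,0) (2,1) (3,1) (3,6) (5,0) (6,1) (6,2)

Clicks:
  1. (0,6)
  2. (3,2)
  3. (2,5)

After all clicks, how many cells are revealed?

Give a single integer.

Answer: 7

Derivation:
Click 1 (0,6) count=0: revealed 6 new [(0,5) (0,6) (1,5) (1,6) (2,5) (2,6)] -> total=6
Click 2 (3,2) count=2: revealed 1 new [(3,2)] -> total=7
Click 3 (2,5) count=2: revealed 0 new [(none)] -> total=7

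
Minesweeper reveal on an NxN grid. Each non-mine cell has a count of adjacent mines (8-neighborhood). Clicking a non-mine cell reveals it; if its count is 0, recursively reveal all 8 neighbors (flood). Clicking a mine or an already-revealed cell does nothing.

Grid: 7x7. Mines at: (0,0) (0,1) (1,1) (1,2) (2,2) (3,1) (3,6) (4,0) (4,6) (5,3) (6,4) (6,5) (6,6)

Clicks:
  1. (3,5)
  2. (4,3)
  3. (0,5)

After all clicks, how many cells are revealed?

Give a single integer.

Answer: 18

Derivation:
Click 1 (3,5) count=2: revealed 1 new [(3,5)] -> total=1
Click 2 (4,3) count=1: revealed 1 new [(4,3)] -> total=2
Click 3 (0,5) count=0: revealed 16 new [(0,3) (0,4) (0,5) (0,6) (1,3) (1,4) (1,5) (1,6) (2,3) (2,4) (2,5) (2,6) (3,3) (3,4) (4,4) (4,5)] -> total=18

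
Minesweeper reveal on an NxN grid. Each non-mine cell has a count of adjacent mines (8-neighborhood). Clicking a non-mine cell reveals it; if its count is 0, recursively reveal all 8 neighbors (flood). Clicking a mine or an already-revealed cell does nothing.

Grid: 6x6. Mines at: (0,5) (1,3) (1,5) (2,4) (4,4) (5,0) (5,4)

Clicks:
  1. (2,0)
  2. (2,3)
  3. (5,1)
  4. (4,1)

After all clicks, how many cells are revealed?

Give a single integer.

Answer: 21

Derivation:
Click 1 (2,0) count=0: revealed 21 new [(0,0) (0,1) (0,2) (1,0) (1,1) (1,2) (2,0) (2,1) (2,2) (2,3) (3,0) (3,1) (3,2) (3,3) (4,0) (4,1) (4,2) (4,3) (5,1) (5,2) (5,3)] -> total=21
Click 2 (2,3) count=2: revealed 0 new [(none)] -> total=21
Click 3 (5,1) count=1: revealed 0 new [(none)] -> total=21
Click 4 (4,1) count=1: revealed 0 new [(none)] -> total=21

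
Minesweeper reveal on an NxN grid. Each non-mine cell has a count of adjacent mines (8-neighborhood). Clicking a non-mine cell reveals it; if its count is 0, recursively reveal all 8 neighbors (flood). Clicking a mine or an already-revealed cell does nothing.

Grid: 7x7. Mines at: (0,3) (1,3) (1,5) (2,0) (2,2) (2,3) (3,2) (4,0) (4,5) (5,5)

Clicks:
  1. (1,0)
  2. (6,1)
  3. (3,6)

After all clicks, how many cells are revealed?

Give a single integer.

Answer: 16

Derivation:
Click 1 (1,0) count=1: revealed 1 new [(1,0)] -> total=1
Click 2 (6,1) count=0: revealed 14 new [(4,1) (4,2) (4,3) (4,4) (5,0) (5,1) (5,2) (5,3) (5,4) (6,0) (6,1) (6,2) (6,3) (6,4)] -> total=15
Click 3 (3,6) count=1: revealed 1 new [(3,6)] -> total=16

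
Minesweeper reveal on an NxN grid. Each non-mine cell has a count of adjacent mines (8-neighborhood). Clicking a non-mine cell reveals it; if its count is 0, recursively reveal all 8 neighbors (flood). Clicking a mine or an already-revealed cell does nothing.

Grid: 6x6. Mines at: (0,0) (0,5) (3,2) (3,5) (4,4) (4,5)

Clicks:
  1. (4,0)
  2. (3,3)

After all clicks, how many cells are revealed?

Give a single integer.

Answer: 15

Derivation:
Click 1 (4,0) count=0: revealed 14 new [(1,0) (1,1) (2,0) (2,1) (3,0) (3,1) (4,0) (4,1) (4,2) (4,3) (5,0) (5,1) (5,2) (5,3)] -> total=14
Click 2 (3,3) count=2: revealed 1 new [(3,3)] -> total=15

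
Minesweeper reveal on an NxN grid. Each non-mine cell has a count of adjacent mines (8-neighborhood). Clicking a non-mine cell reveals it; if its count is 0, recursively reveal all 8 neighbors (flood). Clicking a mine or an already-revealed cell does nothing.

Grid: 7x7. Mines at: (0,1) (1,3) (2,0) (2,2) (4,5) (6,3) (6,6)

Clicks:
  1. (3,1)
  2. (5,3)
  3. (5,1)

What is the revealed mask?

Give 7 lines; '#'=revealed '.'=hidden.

Click 1 (3,1) count=2: revealed 1 new [(3,1)] -> total=1
Click 2 (5,3) count=1: revealed 1 new [(5,3)] -> total=2
Click 3 (5,1) count=0: revealed 16 new [(3,0) (3,2) (3,3) (3,4) (4,0) (4,1) (4,2) (4,3) (4,4) (5,0) (5,1) (5,2) (5,4) (6,0) (6,1) (6,2)] -> total=18

Answer: .......
.......
.......
#####..
#####..
#####..
###....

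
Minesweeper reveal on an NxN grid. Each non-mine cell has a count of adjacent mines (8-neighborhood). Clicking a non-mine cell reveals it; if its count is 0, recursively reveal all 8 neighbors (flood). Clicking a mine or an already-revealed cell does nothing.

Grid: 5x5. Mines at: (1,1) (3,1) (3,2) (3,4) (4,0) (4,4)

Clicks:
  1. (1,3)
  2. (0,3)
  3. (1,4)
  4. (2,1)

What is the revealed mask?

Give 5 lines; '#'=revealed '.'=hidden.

Click 1 (1,3) count=0: revealed 9 new [(0,2) (0,3) (0,4) (1,2) (1,3) (1,4) (2,2) (2,3) (2,4)] -> total=9
Click 2 (0,3) count=0: revealed 0 new [(none)] -> total=9
Click 3 (1,4) count=0: revealed 0 new [(none)] -> total=9
Click 4 (2,1) count=3: revealed 1 new [(2,1)] -> total=10

Answer: ..###
..###
.####
.....
.....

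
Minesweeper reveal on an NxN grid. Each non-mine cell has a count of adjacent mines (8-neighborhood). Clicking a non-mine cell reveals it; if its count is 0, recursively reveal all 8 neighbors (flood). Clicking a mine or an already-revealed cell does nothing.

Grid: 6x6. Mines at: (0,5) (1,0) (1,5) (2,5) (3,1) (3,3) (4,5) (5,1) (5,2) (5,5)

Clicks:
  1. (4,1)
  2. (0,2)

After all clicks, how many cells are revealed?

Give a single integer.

Answer: 13

Derivation:
Click 1 (4,1) count=3: revealed 1 new [(4,1)] -> total=1
Click 2 (0,2) count=0: revealed 12 new [(0,1) (0,2) (0,3) (0,4) (1,1) (1,2) (1,3) (1,4) (2,1) (2,2) (2,3) (2,4)] -> total=13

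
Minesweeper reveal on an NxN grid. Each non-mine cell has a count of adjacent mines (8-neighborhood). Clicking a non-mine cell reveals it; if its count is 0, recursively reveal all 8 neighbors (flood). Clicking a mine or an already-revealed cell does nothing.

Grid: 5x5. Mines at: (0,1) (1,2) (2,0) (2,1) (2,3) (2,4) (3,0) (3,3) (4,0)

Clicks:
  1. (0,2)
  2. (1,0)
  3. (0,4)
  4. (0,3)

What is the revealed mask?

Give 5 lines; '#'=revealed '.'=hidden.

Click 1 (0,2) count=2: revealed 1 new [(0,2)] -> total=1
Click 2 (1,0) count=3: revealed 1 new [(1,0)] -> total=2
Click 3 (0,4) count=0: revealed 4 new [(0,3) (0,4) (1,3) (1,4)] -> total=6
Click 4 (0,3) count=1: revealed 0 new [(none)] -> total=6

Answer: ..###
#..##
.....
.....
.....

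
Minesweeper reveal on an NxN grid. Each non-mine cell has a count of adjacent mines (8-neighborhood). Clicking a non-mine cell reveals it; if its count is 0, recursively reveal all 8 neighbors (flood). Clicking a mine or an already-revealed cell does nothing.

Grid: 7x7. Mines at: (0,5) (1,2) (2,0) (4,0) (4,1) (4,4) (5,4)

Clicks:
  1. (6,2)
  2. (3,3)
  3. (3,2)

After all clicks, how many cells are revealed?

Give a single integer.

Click 1 (6,2) count=0: revealed 8 new [(5,0) (5,1) (5,2) (5,3) (6,0) (6,1) (6,2) (6,3)] -> total=8
Click 2 (3,3) count=1: revealed 1 new [(3,3)] -> total=9
Click 3 (3,2) count=1: revealed 1 new [(3,2)] -> total=10

Answer: 10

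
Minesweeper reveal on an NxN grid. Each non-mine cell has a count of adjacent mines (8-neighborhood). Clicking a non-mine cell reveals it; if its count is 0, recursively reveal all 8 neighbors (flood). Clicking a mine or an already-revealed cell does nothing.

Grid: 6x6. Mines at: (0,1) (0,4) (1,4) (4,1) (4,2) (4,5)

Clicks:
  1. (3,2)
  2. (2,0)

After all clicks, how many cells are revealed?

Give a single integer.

Answer: 12

Derivation:
Click 1 (3,2) count=2: revealed 1 new [(3,2)] -> total=1
Click 2 (2,0) count=0: revealed 11 new [(1,0) (1,1) (1,2) (1,3) (2,0) (2,1) (2,2) (2,3) (3,0) (3,1) (3,3)] -> total=12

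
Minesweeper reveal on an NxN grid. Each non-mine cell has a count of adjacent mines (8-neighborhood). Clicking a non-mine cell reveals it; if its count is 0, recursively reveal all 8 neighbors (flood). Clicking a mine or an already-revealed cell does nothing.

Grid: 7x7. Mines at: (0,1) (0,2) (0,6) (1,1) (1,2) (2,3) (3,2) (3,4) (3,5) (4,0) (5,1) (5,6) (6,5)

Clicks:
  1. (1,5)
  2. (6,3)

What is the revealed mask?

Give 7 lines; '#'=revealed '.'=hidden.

Click 1 (1,5) count=1: revealed 1 new [(1,5)] -> total=1
Click 2 (6,3) count=0: revealed 9 new [(4,2) (4,3) (4,4) (5,2) (5,3) (5,4) (6,2) (6,3) (6,4)] -> total=10

Answer: .......
.....#.
.......
.......
..###..
..###..
..###..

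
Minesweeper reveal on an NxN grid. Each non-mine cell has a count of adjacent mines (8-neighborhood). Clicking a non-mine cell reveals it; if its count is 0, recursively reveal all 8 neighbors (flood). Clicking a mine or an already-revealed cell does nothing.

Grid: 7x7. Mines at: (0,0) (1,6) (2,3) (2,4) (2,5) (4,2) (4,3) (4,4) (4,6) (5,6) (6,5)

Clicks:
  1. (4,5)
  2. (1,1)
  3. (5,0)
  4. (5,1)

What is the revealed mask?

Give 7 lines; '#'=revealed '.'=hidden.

Click 1 (4,5) count=3: revealed 1 new [(4,5)] -> total=1
Click 2 (1,1) count=1: revealed 1 new [(1,1)] -> total=2
Click 3 (5,0) count=0: revealed 20 new [(1,0) (1,2) (2,0) (2,1) (2,2) (3,0) (3,1) (3,2) (4,0) (4,1) (5,0) (5,1) (5,2) (5,3) (5,4) (6,0) (6,1) (6,2) (6,3) (6,4)] -> total=22
Click 4 (5,1) count=1: revealed 0 new [(none)] -> total=22

Answer: .......
###....
###....
###....
##...#.
#####..
#####..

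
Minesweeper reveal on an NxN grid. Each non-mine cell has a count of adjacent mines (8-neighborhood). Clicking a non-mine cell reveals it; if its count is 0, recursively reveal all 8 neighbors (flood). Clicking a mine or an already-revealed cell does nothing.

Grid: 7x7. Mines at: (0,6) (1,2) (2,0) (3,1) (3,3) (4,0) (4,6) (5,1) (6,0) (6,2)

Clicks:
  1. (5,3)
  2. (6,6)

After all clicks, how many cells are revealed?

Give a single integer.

Answer: 11

Derivation:
Click 1 (5,3) count=1: revealed 1 new [(5,3)] -> total=1
Click 2 (6,6) count=0: revealed 10 new [(4,3) (4,4) (4,5) (5,4) (5,5) (5,6) (6,3) (6,4) (6,5) (6,6)] -> total=11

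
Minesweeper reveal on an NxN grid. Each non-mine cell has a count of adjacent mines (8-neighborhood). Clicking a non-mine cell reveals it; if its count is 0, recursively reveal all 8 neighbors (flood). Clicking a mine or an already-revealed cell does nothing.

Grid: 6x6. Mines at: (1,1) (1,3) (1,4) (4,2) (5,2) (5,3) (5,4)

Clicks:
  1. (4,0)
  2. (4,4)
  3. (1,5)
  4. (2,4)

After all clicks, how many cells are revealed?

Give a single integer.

Answer: 11

Derivation:
Click 1 (4,0) count=0: revealed 8 new [(2,0) (2,1) (3,0) (3,1) (4,0) (4,1) (5,0) (5,1)] -> total=8
Click 2 (4,4) count=2: revealed 1 new [(4,4)] -> total=9
Click 3 (1,5) count=1: revealed 1 new [(1,5)] -> total=10
Click 4 (2,4) count=2: revealed 1 new [(2,4)] -> total=11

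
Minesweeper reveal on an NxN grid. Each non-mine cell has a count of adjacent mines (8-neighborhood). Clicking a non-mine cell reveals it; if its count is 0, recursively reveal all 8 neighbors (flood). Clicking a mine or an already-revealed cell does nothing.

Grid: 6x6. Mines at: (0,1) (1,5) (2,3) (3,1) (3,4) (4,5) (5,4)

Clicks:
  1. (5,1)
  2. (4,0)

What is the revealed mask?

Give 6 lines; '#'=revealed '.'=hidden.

Click 1 (5,1) count=0: revealed 8 new [(4,0) (4,1) (4,2) (4,3) (5,0) (5,1) (5,2) (5,3)] -> total=8
Click 2 (4,0) count=1: revealed 0 new [(none)] -> total=8

Answer: ......
......
......
......
####..
####..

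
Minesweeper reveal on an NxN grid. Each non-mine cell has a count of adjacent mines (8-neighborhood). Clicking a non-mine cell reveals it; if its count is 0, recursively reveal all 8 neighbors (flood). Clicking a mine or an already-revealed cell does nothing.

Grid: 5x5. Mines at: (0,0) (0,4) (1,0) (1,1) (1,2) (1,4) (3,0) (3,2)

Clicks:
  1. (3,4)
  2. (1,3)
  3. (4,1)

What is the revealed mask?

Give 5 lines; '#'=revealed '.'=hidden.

Click 1 (3,4) count=0: revealed 6 new [(2,3) (2,4) (3,3) (3,4) (4,3) (4,4)] -> total=6
Click 2 (1,3) count=3: revealed 1 new [(1,3)] -> total=7
Click 3 (4,1) count=2: revealed 1 new [(4,1)] -> total=8

Answer: .....
...#.
...##
...##
.#.##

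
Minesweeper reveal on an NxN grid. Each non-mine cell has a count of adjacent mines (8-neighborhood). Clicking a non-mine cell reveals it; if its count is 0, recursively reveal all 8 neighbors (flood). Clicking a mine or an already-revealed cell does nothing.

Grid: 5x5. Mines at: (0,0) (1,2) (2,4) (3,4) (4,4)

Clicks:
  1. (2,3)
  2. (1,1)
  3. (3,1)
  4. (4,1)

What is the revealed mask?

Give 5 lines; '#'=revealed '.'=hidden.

Click 1 (2,3) count=3: revealed 1 new [(2,3)] -> total=1
Click 2 (1,1) count=2: revealed 1 new [(1,1)] -> total=2
Click 3 (3,1) count=0: revealed 12 new [(1,0) (2,0) (2,1) (2,2) (3,0) (3,1) (3,2) (3,3) (4,0) (4,1) (4,2) (4,3)] -> total=14
Click 4 (4,1) count=0: revealed 0 new [(none)] -> total=14

Answer: .....
##...
####.
####.
####.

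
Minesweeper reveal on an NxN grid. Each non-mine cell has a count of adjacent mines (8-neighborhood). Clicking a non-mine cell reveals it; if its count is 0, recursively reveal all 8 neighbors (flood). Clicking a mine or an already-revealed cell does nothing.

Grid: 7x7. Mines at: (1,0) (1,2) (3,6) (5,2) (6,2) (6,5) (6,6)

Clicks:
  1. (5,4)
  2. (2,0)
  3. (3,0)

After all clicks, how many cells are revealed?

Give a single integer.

Click 1 (5,4) count=1: revealed 1 new [(5,4)] -> total=1
Click 2 (2,0) count=1: revealed 1 new [(2,0)] -> total=2
Click 3 (3,0) count=0: revealed 32 new [(0,3) (0,4) (0,5) (0,6) (1,3) (1,4) (1,5) (1,6) (2,1) (2,2) (2,3) (2,4) (2,5) (2,6) (3,0) (3,1) (3,2) (3,3) (3,4) (3,5) (4,0) (4,1) (4,2) (4,3) (4,4) (4,5) (5,0) (5,1) (5,3) (5,5) (6,0) (6,1)] -> total=34

Answer: 34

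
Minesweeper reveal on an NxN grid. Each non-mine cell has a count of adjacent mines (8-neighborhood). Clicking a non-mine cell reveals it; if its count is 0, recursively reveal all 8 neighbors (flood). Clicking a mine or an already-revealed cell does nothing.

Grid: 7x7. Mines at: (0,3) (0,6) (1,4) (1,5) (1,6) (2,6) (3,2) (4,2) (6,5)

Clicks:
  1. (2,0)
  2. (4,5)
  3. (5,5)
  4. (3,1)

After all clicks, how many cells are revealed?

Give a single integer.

Answer: 36

Derivation:
Click 1 (2,0) count=0: revealed 23 new [(0,0) (0,1) (0,2) (1,0) (1,1) (1,2) (2,0) (2,1) (2,2) (3,0) (3,1) (4,0) (4,1) (5,0) (5,1) (5,2) (5,3) (5,4) (6,0) (6,1) (6,2) (6,3) (6,4)] -> total=23
Click 2 (4,5) count=0: revealed 13 new [(2,3) (2,4) (2,5) (3,3) (3,4) (3,5) (3,6) (4,3) (4,4) (4,5) (4,6) (5,5) (5,6)] -> total=36
Click 3 (5,5) count=1: revealed 0 new [(none)] -> total=36
Click 4 (3,1) count=2: revealed 0 new [(none)] -> total=36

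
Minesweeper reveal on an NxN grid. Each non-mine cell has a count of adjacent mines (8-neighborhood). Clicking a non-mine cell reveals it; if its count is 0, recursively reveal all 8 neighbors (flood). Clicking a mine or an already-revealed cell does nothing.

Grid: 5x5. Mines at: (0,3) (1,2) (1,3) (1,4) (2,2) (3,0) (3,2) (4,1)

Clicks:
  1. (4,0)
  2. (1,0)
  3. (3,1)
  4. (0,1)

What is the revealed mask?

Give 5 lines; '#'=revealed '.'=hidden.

Click 1 (4,0) count=2: revealed 1 new [(4,0)] -> total=1
Click 2 (1,0) count=0: revealed 6 new [(0,0) (0,1) (1,0) (1,1) (2,0) (2,1)] -> total=7
Click 3 (3,1) count=4: revealed 1 new [(3,1)] -> total=8
Click 4 (0,1) count=1: revealed 0 new [(none)] -> total=8

Answer: ##...
##...
##...
.#...
#....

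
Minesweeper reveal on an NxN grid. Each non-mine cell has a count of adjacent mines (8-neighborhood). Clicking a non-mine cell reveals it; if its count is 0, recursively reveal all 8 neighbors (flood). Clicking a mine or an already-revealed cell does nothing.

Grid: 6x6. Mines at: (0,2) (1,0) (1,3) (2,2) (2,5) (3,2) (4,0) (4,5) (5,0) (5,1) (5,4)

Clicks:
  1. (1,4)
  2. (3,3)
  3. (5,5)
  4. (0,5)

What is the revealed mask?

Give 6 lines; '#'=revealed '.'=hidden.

Answer: ....##
....##
......
...#..
......
.....#

Derivation:
Click 1 (1,4) count=2: revealed 1 new [(1,4)] -> total=1
Click 2 (3,3) count=2: revealed 1 new [(3,3)] -> total=2
Click 3 (5,5) count=2: revealed 1 new [(5,5)] -> total=3
Click 4 (0,5) count=0: revealed 3 new [(0,4) (0,5) (1,5)] -> total=6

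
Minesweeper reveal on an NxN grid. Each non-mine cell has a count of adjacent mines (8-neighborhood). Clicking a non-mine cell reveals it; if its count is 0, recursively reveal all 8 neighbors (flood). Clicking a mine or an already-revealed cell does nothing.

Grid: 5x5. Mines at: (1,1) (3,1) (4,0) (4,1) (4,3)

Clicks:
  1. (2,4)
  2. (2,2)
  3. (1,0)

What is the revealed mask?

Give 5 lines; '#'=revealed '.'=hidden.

Click 1 (2,4) count=0: revealed 12 new [(0,2) (0,3) (0,4) (1,2) (1,3) (1,4) (2,2) (2,3) (2,4) (3,2) (3,3) (3,4)] -> total=12
Click 2 (2,2) count=2: revealed 0 new [(none)] -> total=12
Click 3 (1,0) count=1: revealed 1 new [(1,0)] -> total=13

Answer: ..###
#.###
..###
..###
.....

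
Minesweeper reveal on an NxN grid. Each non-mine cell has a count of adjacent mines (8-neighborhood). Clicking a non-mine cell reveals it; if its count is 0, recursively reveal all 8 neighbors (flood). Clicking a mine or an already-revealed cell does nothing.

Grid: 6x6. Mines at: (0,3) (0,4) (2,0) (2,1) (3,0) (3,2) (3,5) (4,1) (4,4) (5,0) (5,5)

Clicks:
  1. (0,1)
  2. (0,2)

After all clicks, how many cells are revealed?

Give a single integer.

Click 1 (0,1) count=0: revealed 6 new [(0,0) (0,1) (0,2) (1,0) (1,1) (1,2)] -> total=6
Click 2 (0,2) count=1: revealed 0 new [(none)] -> total=6

Answer: 6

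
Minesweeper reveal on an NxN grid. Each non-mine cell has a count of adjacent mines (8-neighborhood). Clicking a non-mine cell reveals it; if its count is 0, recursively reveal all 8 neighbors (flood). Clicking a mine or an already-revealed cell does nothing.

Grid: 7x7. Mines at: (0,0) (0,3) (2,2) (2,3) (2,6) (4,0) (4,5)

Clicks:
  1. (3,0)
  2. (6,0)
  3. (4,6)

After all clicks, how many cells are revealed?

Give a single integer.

Click 1 (3,0) count=1: revealed 1 new [(3,0)] -> total=1
Click 2 (6,0) count=0: revealed 22 new [(3,1) (3,2) (3,3) (3,4) (4,1) (4,2) (4,3) (4,4) (5,0) (5,1) (5,2) (5,3) (5,4) (5,5) (5,6) (6,0) (6,1) (6,2) (6,3) (6,4) (6,5) (6,6)] -> total=23
Click 3 (4,6) count=1: revealed 1 new [(4,6)] -> total=24

Answer: 24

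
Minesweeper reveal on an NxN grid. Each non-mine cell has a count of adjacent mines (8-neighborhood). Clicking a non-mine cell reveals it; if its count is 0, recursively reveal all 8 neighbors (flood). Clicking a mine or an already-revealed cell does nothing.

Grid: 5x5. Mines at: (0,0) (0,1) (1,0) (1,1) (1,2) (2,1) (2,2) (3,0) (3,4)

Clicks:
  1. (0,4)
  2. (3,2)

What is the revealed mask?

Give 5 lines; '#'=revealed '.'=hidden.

Click 1 (0,4) count=0: revealed 6 new [(0,3) (0,4) (1,3) (1,4) (2,3) (2,4)] -> total=6
Click 2 (3,2) count=2: revealed 1 new [(3,2)] -> total=7

Answer: ...##
...##
...##
..#..
.....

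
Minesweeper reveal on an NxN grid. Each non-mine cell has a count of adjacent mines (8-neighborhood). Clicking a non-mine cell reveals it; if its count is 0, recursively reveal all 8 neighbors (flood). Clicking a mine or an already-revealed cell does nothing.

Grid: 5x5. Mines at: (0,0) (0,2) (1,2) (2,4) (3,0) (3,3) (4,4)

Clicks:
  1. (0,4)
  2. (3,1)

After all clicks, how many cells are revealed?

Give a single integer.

Click 1 (0,4) count=0: revealed 4 new [(0,3) (0,4) (1,3) (1,4)] -> total=4
Click 2 (3,1) count=1: revealed 1 new [(3,1)] -> total=5

Answer: 5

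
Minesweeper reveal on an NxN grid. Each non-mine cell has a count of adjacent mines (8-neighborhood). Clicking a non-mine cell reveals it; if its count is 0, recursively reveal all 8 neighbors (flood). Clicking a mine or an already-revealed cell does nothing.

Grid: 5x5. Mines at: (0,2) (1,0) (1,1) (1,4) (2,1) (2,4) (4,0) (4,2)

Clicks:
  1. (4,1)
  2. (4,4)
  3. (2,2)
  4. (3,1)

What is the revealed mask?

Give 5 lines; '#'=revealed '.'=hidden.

Click 1 (4,1) count=2: revealed 1 new [(4,1)] -> total=1
Click 2 (4,4) count=0: revealed 4 new [(3,3) (3,4) (4,3) (4,4)] -> total=5
Click 3 (2,2) count=2: revealed 1 new [(2,2)] -> total=6
Click 4 (3,1) count=3: revealed 1 new [(3,1)] -> total=7

Answer: .....
.....
..#..
.#.##
.#.##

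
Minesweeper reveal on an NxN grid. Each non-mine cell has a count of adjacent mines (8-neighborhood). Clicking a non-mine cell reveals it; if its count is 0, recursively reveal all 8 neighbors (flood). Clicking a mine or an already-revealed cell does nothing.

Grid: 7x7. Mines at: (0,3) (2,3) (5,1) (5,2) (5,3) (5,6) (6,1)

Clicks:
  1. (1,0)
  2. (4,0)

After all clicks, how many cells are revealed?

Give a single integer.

Click 1 (1,0) count=0: revealed 15 new [(0,0) (0,1) (0,2) (1,0) (1,1) (1,2) (2,0) (2,1) (2,2) (3,0) (3,1) (3,2) (4,0) (4,1) (4,2)] -> total=15
Click 2 (4,0) count=1: revealed 0 new [(none)] -> total=15

Answer: 15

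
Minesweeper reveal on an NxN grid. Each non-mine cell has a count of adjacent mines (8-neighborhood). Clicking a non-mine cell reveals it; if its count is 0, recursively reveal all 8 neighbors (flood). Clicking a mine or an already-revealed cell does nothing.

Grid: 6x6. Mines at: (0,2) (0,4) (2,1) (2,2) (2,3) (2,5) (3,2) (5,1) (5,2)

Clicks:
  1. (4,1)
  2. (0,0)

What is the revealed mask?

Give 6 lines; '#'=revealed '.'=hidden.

Click 1 (4,1) count=3: revealed 1 new [(4,1)] -> total=1
Click 2 (0,0) count=0: revealed 4 new [(0,0) (0,1) (1,0) (1,1)] -> total=5

Answer: ##....
##....
......
......
.#....
......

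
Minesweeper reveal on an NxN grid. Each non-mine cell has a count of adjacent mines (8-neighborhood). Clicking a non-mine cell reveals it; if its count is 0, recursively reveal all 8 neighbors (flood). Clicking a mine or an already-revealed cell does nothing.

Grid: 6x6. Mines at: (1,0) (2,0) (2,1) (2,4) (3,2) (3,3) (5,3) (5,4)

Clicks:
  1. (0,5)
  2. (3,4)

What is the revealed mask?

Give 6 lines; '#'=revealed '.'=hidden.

Answer: .#####
.#####
......
....#.
......
......

Derivation:
Click 1 (0,5) count=0: revealed 10 new [(0,1) (0,2) (0,3) (0,4) (0,5) (1,1) (1,2) (1,3) (1,4) (1,5)] -> total=10
Click 2 (3,4) count=2: revealed 1 new [(3,4)] -> total=11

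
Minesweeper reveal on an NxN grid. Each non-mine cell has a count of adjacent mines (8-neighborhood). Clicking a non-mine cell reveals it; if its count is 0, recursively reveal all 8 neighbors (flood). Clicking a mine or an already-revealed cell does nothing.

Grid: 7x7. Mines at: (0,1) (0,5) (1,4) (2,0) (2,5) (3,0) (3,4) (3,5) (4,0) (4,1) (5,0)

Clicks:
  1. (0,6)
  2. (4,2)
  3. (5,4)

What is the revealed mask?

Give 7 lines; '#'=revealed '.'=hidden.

Answer: ......#
.......
.......
.......
..#####
.######
.######

Derivation:
Click 1 (0,6) count=1: revealed 1 new [(0,6)] -> total=1
Click 2 (4,2) count=1: revealed 1 new [(4,2)] -> total=2
Click 3 (5,4) count=0: revealed 16 new [(4,3) (4,4) (4,5) (4,6) (5,1) (5,2) (5,3) (5,4) (5,5) (5,6) (6,1) (6,2) (6,3) (6,4) (6,5) (6,6)] -> total=18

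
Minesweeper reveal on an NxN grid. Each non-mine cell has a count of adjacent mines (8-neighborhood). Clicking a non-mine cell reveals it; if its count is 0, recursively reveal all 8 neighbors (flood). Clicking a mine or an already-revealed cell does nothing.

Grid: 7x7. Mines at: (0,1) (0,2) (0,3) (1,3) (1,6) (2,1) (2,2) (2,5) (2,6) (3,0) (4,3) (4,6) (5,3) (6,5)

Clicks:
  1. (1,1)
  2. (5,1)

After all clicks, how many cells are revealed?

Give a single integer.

Click 1 (1,1) count=4: revealed 1 new [(1,1)] -> total=1
Click 2 (5,1) count=0: revealed 9 new [(4,0) (4,1) (4,2) (5,0) (5,1) (5,2) (6,0) (6,1) (6,2)] -> total=10

Answer: 10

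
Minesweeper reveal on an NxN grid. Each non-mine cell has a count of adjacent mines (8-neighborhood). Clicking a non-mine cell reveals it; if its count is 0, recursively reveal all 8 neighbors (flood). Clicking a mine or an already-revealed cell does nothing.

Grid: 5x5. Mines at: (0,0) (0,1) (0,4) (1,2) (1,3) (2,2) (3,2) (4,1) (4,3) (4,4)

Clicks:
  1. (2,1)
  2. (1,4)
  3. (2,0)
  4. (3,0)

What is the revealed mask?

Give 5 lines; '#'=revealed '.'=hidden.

Click 1 (2,1) count=3: revealed 1 new [(2,1)] -> total=1
Click 2 (1,4) count=2: revealed 1 new [(1,4)] -> total=2
Click 3 (2,0) count=0: revealed 5 new [(1,0) (1,1) (2,0) (3,0) (3,1)] -> total=7
Click 4 (3,0) count=1: revealed 0 new [(none)] -> total=7

Answer: .....
##..#
##...
##...
.....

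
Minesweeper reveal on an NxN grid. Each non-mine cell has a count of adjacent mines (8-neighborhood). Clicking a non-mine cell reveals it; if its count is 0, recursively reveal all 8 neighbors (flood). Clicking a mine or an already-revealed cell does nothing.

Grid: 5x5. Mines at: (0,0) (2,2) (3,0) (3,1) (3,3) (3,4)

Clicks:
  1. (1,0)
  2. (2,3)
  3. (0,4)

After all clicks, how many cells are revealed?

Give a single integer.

Answer: 11

Derivation:
Click 1 (1,0) count=1: revealed 1 new [(1,0)] -> total=1
Click 2 (2,3) count=3: revealed 1 new [(2,3)] -> total=2
Click 3 (0,4) count=0: revealed 9 new [(0,1) (0,2) (0,3) (0,4) (1,1) (1,2) (1,3) (1,4) (2,4)] -> total=11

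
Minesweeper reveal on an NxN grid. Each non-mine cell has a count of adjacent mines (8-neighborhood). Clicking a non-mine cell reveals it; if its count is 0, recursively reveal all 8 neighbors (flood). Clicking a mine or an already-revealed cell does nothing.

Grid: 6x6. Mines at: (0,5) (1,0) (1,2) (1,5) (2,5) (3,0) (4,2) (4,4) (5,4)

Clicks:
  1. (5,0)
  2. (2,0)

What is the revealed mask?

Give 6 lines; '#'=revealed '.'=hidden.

Click 1 (5,0) count=0: revealed 4 new [(4,0) (4,1) (5,0) (5,1)] -> total=4
Click 2 (2,0) count=2: revealed 1 new [(2,0)] -> total=5

Answer: ......
......
#.....
......
##....
##....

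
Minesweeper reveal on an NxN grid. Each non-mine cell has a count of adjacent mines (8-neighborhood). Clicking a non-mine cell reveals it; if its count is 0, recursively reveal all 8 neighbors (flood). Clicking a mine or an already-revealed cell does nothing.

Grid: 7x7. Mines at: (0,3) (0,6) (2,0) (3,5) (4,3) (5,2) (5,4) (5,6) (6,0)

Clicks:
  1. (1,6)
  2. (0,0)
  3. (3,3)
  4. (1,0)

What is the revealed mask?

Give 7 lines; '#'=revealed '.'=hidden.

Answer: ###....
###...#
.......
...#...
.......
.......
.......

Derivation:
Click 1 (1,6) count=1: revealed 1 new [(1,6)] -> total=1
Click 2 (0,0) count=0: revealed 6 new [(0,0) (0,1) (0,2) (1,0) (1,1) (1,2)] -> total=7
Click 3 (3,3) count=1: revealed 1 new [(3,3)] -> total=8
Click 4 (1,0) count=1: revealed 0 new [(none)] -> total=8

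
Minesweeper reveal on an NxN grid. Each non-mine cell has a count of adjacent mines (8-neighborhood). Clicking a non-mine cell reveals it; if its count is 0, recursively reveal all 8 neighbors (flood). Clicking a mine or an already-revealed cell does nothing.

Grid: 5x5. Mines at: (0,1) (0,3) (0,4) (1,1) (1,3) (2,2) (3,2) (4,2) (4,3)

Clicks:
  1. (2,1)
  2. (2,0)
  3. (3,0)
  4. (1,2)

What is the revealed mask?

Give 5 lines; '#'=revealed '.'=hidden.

Click 1 (2,1) count=3: revealed 1 new [(2,1)] -> total=1
Click 2 (2,0) count=1: revealed 1 new [(2,0)] -> total=2
Click 3 (3,0) count=0: revealed 4 new [(3,0) (3,1) (4,0) (4,1)] -> total=6
Click 4 (1,2) count=5: revealed 1 new [(1,2)] -> total=7

Answer: .....
..#..
##...
##...
##...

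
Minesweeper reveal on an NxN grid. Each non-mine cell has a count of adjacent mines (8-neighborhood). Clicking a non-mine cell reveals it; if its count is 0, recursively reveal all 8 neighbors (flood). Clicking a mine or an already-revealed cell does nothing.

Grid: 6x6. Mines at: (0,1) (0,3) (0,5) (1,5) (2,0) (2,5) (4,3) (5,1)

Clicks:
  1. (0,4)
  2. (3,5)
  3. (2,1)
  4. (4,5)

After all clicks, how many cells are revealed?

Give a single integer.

Click 1 (0,4) count=3: revealed 1 new [(0,4)] -> total=1
Click 2 (3,5) count=1: revealed 1 new [(3,5)] -> total=2
Click 3 (2,1) count=1: revealed 1 new [(2,1)] -> total=3
Click 4 (4,5) count=0: revealed 5 new [(3,4) (4,4) (4,5) (5,4) (5,5)] -> total=8

Answer: 8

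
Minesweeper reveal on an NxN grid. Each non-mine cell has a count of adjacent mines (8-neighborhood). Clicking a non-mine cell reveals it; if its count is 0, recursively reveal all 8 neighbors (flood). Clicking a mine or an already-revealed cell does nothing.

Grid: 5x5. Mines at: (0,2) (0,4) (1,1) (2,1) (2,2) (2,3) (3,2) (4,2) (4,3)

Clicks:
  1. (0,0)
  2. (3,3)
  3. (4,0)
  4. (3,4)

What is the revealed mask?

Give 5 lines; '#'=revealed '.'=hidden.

Answer: #....
.....
.....
##.##
##...

Derivation:
Click 1 (0,0) count=1: revealed 1 new [(0,0)] -> total=1
Click 2 (3,3) count=5: revealed 1 new [(3,3)] -> total=2
Click 3 (4,0) count=0: revealed 4 new [(3,0) (3,1) (4,0) (4,1)] -> total=6
Click 4 (3,4) count=2: revealed 1 new [(3,4)] -> total=7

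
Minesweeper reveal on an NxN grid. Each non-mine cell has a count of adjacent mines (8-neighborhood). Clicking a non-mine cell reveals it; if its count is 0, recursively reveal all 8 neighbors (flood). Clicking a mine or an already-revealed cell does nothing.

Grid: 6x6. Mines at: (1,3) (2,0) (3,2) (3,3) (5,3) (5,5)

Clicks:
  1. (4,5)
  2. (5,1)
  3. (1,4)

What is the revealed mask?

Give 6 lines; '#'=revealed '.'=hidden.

Click 1 (4,5) count=1: revealed 1 new [(4,5)] -> total=1
Click 2 (5,1) count=0: revealed 8 new [(3,0) (3,1) (4,0) (4,1) (4,2) (5,0) (5,1) (5,2)] -> total=9
Click 3 (1,4) count=1: revealed 1 new [(1,4)] -> total=10

Answer: ......
....#.
......
##....
###..#
###...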